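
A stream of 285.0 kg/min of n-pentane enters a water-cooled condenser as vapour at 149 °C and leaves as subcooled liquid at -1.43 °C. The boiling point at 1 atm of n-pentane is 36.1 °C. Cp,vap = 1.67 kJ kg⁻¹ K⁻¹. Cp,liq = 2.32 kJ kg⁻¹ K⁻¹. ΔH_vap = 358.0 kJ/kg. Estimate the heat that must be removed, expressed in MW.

Q_c = 3.01 MW

vapour 149→36.1 °C: -188.54 kJ/kg
condensation at 36.1 °C: -358 kJ/kg
liquid 36.1→-1.43 °C: -87.07 kJ/kg
Δh = -188.54 + -358 + -87.07 = -633.61 kJ/kg
Q = ṁ·Δh = 285.0 kg/min × -633.61 kJ/kg = -180580 kJ/min
|Q| = 3009.7 kW = 3.0097 MW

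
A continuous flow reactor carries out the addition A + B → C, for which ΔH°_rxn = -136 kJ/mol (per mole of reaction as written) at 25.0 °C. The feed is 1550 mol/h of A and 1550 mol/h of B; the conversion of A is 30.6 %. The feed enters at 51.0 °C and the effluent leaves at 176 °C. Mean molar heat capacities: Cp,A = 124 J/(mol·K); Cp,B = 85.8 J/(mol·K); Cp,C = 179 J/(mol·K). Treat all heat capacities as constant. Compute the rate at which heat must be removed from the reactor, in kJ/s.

Extent of reaction ξ = 0.306 × 1550 = 474.3 mol/h
Reaction term: ξ·ΔH°_rxn = 474.3 × -136 = -64505 kJ/h
Sensible, feed 51.0→25 °C: -8454.9 kJ/h
Outlet flows (mol/h): A 1075.7, B 1075.7, C 474.3
Sensible, products 25→176 °C: 46898 kJ/h
Q = ΔH = -26062 kJ/h = -7.2394 kW
Heat removed = 7.2394 kJ/s

Q_out = 7.24 kJ/s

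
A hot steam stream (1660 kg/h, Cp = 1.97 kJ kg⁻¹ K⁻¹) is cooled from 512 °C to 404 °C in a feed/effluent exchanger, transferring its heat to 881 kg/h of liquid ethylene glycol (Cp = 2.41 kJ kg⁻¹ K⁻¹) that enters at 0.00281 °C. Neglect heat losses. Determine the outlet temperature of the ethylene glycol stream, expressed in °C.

Heat released by hot stream: Q = 1660 × 1.97 × (512 − 404) = 353180 kJ/h
Energy balance on cold side (adiabatic exchanger): Q = ṁ_c·Cp_c·(T_c,out − T_c,in)
T_c,out = 0.00281 + 353180/(881 × 2.41) = 166.35 °C

T_c,out = 166 °C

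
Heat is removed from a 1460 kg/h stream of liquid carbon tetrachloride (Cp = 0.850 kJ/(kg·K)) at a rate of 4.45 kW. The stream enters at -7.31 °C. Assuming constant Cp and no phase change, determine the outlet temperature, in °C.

Q = 4.45 kW = 16020 kJ/h
ΔT = Q/(ṁ·Cp) = 16020/(1460×0.850) = 12.909 K
T_out = -7.31 − 12.909 = -20.219 °C

T_out = -20.2 °C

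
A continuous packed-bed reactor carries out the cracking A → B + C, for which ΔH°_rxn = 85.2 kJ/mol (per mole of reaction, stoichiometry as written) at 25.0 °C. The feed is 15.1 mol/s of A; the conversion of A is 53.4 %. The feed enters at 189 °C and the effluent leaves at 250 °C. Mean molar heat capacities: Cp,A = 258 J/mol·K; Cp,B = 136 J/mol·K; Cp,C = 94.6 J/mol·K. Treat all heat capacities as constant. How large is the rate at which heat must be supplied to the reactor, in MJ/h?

Extent of reaction ξ = 0.534 × 15.1 = 8.0634 mol/s
Reaction term: ξ·ΔH°_rxn = 8.0634 × 85.2 = 687 kJ/s
Sensible, feed 189→25 °C: -638.91 kJ/s
Outlet flows (mol/s): A 7.0366, B 8.0634, C 8.0634
Sensible, products 25→250 °C: 826.84 kJ/s
Q = ΔH = 874.93 kJ/s = 874.93 kW
Heat supplied = 3149.8 MJ/h

Q_in = 3150 MJ/h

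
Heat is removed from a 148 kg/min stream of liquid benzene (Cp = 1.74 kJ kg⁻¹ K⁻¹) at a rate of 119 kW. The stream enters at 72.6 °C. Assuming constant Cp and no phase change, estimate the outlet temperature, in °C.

T_out = 44.9 °C

Q = 119 kW = 7140 kJ/min
ΔT = Q/(ṁ·Cp) = 7140/(148×1.74) = 27.726 K
T_out = 72.6 − 27.726 = 44.874 °C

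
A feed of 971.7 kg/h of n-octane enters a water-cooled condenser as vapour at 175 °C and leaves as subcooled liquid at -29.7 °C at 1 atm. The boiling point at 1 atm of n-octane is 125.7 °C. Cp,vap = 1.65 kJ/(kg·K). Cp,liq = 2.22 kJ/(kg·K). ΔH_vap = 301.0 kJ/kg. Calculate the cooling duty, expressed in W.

vapour 175→125.7 °C: -81.345 kJ/kg
condensation at 125.7 °C: -301 kJ/kg
liquid 125.7→-29.7 °C: -344.99 kJ/kg
Δh = -81.345 + -301 + -344.99 = -727.33 kJ/kg
Q = ṁ·Δh = 971.7 kg/h × -727.33 kJ/kg = -706750 kJ/h
|Q| = 196.32 kW = 196320 W

Q_c = 196000 W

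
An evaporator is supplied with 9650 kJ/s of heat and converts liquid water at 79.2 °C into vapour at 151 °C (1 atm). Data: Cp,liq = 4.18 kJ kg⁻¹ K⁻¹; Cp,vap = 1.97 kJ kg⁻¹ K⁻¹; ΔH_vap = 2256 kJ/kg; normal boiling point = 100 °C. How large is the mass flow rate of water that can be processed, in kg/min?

Δh = 4.18×(100−79.2) + 2256 + 1.97×(151−100) = 2443.4 kJ/kg
Q = 9650 kJ/s = 9650 kJ/s = 579000 kJ/min
ṁ = Q/Δh = 579000 / 2443.4 = 236.96 kg/min

ṁ = 237 kg/min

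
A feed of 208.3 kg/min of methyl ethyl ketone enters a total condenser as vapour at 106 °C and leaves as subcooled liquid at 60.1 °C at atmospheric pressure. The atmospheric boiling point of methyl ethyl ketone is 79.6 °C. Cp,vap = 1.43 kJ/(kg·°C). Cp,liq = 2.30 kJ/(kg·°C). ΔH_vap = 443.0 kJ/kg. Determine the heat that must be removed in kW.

Q_c = 1820 kW

vapour 106→79.6 °C: -37.752 kJ/kg
condensation at 79.6 °C: -443 kJ/kg
liquid 79.6→60.1 °C: -44.85 kJ/kg
Δh = -37.752 + -443 + -44.85 = -525.6 kJ/kg
Q = ṁ·Δh = 208.3 kg/min × -525.6 kJ/kg = -109480 kJ/min
|Q| = 1824.7 kW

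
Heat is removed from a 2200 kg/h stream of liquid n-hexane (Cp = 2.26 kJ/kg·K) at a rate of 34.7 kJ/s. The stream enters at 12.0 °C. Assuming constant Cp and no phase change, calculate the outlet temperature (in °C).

T_out = -13.1 °C

Q = 34.7 kJ/s = 124920 kJ/h
ΔT = Q/(ṁ·Cp) = 124920/(2200×2.26) = 25.125 K
T_out = 12.0 − 25.125 = -13.125 °C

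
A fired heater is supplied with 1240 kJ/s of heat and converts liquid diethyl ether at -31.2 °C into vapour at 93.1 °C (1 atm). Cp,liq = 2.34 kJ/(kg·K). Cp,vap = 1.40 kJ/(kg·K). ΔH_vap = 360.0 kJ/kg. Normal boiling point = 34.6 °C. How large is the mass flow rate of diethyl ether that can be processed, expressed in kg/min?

Δh = 2.34×(34.6−-31.2) + 360.0 + 1.40×(93.1−34.6) = 595.87 kJ/kg
Q = 1240 kJ/s = 1240 kJ/s = 74400 kJ/min
ṁ = Q/Δh = 74400 / 595.87 = 124.86 kg/min

ṁ = 125 kg/min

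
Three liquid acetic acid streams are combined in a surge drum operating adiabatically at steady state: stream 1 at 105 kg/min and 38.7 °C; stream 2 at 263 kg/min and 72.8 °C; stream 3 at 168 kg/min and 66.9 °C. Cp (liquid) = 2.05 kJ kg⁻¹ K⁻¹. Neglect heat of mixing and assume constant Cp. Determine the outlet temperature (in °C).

Energy balance with Q = 0: Σ ṁᵢCp,ᵢ(T_out − Tᵢ) = 0
T_out = Σ ṁᵢCp,ᵢTᵢ / Σ ṁᵢCp,ᵢ
      = 70621 / 1098.8 = 64.271 °C

T_out = 64.3 °C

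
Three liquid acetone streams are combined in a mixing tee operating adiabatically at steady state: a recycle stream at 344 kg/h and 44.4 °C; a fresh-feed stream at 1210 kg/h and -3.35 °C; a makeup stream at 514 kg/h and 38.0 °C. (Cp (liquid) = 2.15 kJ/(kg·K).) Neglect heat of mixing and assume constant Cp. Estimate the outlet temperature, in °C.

Adiabatic, steady state ⇒ Σ ṁᵢCp,ᵢ(T_out − Tᵢ) = 0
T_out = Σ ṁᵢCp,ᵢTᵢ / Σ ṁᵢCp,ᵢ
      = 66117 / 4446.2 = 14.87 °C

T_out = 14.9 °C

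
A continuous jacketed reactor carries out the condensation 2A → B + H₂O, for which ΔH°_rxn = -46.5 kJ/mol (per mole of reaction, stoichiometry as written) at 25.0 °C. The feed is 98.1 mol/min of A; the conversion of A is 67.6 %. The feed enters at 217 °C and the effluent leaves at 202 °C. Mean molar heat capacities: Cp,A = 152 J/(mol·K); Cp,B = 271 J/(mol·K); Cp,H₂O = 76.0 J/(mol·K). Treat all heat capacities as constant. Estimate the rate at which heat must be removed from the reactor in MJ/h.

Q_out = 90.8 MJ/h

Extent of reaction ξ = 0.676 × 98.1 / 2 = 33.158 mol/min
Reaction term: ξ·ΔH°_rxn = 33.158 × -46.5 = -1541.8 kJ/min
Sensible, feed 217→25 °C: -2863 kJ/min
Outlet flows (mol/min): A 31.784, B 33.158, H₂O 33.158
Sensible, products 25→202 °C: 2891.6 kJ/min
Q = ΔH = -1513.1 kJ/min = -25.219 kW
Heat removed = 90.789 MJ/h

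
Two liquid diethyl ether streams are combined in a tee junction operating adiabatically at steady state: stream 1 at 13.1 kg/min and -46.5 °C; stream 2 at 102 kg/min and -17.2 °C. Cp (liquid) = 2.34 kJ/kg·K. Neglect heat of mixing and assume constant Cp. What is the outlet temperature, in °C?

Energy balance with Q = 0: Σ ṁᵢCp,ᵢ(T_out − Tᵢ) = 0
T_out = Σ ṁᵢCp,ᵢTᵢ / Σ ṁᵢCp,ᵢ
      = -5530.7 / 269.33 = -20.535 °C

T_out = -20.5 °C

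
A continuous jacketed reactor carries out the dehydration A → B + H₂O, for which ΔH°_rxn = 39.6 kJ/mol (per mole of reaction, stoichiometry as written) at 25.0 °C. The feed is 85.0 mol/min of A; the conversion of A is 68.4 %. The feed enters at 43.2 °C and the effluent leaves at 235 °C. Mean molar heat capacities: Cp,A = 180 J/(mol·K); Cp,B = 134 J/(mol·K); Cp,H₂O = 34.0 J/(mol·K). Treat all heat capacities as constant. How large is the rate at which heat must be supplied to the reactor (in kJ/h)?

Q_in = 305000 kJ/h

Extent of reaction ξ = 0.684 × 85.0 = 58.14 mol/min
Reaction term: ξ·ΔH°_rxn = 58.14 × 39.6 = 2302.3 kJ/min
Sensible, feed 43.2→25 °C: -278.46 kJ/min
Outlet flows (mol/min): A 26.86, B 58.14, H₂O 58.14
Sensible, products 25→235 °C: 3066.5 kJ/min
Q = ΔH = 5090.4 kJ/min = 84.84 kW
Heat supplied = 305420 kJ/h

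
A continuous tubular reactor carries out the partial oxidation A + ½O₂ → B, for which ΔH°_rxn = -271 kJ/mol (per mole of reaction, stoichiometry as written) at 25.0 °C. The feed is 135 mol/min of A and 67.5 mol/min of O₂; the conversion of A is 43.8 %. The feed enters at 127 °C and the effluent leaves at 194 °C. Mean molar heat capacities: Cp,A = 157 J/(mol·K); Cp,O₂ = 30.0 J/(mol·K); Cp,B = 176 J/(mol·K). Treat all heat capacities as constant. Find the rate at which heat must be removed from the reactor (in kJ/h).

Extent of reaction ξ = 0.438 × 135 = 59.13 mol/min
Reaction term: ξ·ΔH°_rxn = 59.13 × -271 = -16024 kJ/min
Sensible, feed 127→25 °C: -2368.4 kJ/min
Outlet flows (mol/min): A 75.87, O₂ 37.935, B 59.13
Sensible, products 25→194 °C: 3964.2 kJ/min
Q = ΔH = -14429 kJ/min = -240.48 kW
Heat removed = 865710 kJ/h

Q_out = 866000 kJ/h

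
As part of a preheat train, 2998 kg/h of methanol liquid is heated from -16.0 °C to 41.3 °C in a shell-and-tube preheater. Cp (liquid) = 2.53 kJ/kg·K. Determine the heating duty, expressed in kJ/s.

Q = ṁ·Cp·ΔT = 2998 × 2.53 × (41.3 − -16.0) = 434620 kJ/h
Converting: 434620 / 3600 s = 120.73 kW

Q = 121 kJ/s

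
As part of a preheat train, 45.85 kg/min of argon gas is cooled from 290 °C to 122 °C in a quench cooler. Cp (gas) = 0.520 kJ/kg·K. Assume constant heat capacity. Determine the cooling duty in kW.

Q = ṁ·Cp·ΔT = 45.85 × 0.520 × (122 − 290) = -4005.5 kJ/min
Converting: 4005.5 / 60 s = 66.758 kW

Q_c = 66.8 kW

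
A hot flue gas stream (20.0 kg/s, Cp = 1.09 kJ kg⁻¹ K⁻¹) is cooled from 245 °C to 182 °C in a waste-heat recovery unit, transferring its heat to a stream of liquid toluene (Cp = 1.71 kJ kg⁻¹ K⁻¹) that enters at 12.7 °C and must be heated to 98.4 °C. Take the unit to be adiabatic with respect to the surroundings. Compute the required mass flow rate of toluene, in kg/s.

Heat released by hot stream: Q = 20.0 × 1.09 × (245 − 182) = 1373.4 kJ/s
Energy balance on cold side (adiabatic exchanger): Q = ṁ_c·Cp_c·(T_c,out − T_c,in)
ṁ_c = 1373.4 / [1.71 × (98.4 − 12.7)] = 9.3717 kg/s

ṁ_c = 9.37 kg/s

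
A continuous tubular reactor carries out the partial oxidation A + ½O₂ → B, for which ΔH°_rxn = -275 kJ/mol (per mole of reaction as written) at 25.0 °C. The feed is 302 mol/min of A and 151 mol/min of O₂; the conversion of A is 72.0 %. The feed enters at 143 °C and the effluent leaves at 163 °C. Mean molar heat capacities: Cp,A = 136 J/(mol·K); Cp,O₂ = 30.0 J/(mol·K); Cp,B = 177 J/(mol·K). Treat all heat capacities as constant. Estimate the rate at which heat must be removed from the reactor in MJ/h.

Q_out = 3490 MJ/h

Extent of reaction ξ = 0.720 × 302 = 217.44 mol/min
Reaction term: ξ·ΔH°_rxn = 217.44 × -275 = -59796 kJ/min
Sensible, feed 143→25 °C: -5381 kJ/min
Outlet flows (mol/min): A 84.56, O₂ 42.28, B 217.44
Sensible, products 25→163 °C: 7073.3 kJ/min
Q = ΔH = -58104 kJ/min = -968.4 kW
Heat removed = 3486.2 MJ/h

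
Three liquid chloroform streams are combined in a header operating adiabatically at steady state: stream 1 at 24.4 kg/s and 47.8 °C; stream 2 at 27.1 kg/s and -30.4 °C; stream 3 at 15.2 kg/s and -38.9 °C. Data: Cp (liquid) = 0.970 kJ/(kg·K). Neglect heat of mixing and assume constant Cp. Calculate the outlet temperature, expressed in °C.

T_out = -3.73 °C

Adiabatic, steady state ⇒ Σ ṁᵢCp,ᵢ(T_out − Tᵢ) = 0
T_out = Σ ṁᵢCp,ᵢTᵢ / Σ ṁᵢCp,ᵢ
      = -241.34 / 64.699 = -3.7301 °C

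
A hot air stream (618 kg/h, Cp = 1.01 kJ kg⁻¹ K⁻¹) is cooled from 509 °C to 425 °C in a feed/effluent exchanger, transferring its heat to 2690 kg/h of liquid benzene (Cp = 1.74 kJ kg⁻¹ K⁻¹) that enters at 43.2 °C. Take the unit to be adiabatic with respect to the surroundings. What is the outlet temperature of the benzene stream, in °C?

Heat released by hot stream: Q = 618 × 1.01 × (509 − 425) = 52431 kJ/h
Energy balance on cold side (adiabatic exchanger): Q = ṁ_c·Cp_c·(T_c,out − T_c,in)
T_c,out = 43.2 + 52431/(2690 × 1.74) = 54.402 °C

T_c,out = 54.4 °C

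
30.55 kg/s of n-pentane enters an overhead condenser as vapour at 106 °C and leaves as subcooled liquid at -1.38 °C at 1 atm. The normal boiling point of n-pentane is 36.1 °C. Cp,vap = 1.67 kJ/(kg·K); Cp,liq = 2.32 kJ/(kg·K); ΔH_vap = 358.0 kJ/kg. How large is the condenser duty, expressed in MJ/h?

Q_c = 61800 MJ/h

vapour 106→36.1 °C: -116.73 kJ/kg
condensation at 36.1 °C: -358 kJ/kg
liquid 36.1→-1.38 °C: -86.954 kJ/kg
Δh = -116.73 + -358 + -86.954 = -561.69 kJ/kg
Q = ṁ·Δh = 30.55 kg/s × -561.69 kJ/kg = -17160 kJ/s
|Q| = 17160 kW = 61774 MJ/h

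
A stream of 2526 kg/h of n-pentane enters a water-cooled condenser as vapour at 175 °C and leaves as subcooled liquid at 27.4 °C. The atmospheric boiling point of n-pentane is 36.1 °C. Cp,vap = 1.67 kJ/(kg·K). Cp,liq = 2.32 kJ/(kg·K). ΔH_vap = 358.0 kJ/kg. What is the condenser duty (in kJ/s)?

vapour 175→36.1 °C: -231.96 kJ/kg
condensation at 36.1 °C: -358 kJ/kg
liquid 36.1→27.4 °C: -20.184 kJ/kg
Δh = -231.96 + -358 + -20.184 = -610.15 kJ/kg
Q = ṁ·Δh = 2526 kg/h × -610.15 kJ/kg = -1.5412e+06 kJ/h
|Q| = 428.12 kW

Q_c = 428 kJ/s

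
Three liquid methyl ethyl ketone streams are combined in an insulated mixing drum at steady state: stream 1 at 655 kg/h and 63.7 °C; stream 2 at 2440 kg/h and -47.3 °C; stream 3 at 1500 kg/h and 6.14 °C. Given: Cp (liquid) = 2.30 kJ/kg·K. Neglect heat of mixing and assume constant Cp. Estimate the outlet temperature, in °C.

Adiabatic, steady state ⇒ Σ ṁᵢCp,ᵢ(T_out − Tᵢ) = 0
Σ ṁᵢCp,ᵢTᵢ = 655×2.30×63.7 + 2440×2.30×-47.3 + 1500×2.30×6.14 = -148300
Σ ṁᵢCp,ᵢ = 655×2.30 + 2440×2.30 + 1500×2.30 = 10568
T_out = -148300 / 10568 = -14.032 °C

T_out = -14.0 °C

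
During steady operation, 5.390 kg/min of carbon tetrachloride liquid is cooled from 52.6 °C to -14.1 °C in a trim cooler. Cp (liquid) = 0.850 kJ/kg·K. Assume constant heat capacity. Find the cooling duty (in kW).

Q = ṁ·Cp·ΔT = 5.390 × 0.850 × (-14.1 − 52.6) = -305.59 kJ/min
Converting: 305.59 / 60 s = 5.0931 kW

Q_c = 5.09 kW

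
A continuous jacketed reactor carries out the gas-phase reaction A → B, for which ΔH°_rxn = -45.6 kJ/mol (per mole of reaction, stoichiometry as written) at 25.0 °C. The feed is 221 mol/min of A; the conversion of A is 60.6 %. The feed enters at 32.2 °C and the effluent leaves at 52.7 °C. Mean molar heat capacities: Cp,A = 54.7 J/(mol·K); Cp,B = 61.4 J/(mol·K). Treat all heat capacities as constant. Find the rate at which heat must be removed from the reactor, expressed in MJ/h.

Extent of reaction ξ = 0.606 × 221 = 133.93 mol/min
Reaction term: ξ·ΔH°_rxn = 133.93 × -45.6 = -6107 kJ/min
Sensible, feed 32.2→25 °C: -87.039 kJ/min
Outlet flows (mol/min): A 87.074, B 133.93
Sensible, products 25→52.7 °C: 359.71 kJ/min
Q = ΔH = -5834.4 kJ/min = -97.239 kW
Heat removed = 350.06 MJ/h

Q_out = 350 MJ/h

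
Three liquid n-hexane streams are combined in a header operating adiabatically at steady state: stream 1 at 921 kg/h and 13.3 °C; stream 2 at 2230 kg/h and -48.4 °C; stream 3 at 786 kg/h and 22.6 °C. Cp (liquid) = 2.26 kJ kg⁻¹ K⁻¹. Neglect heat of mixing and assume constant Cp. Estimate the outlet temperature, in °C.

T_out = -19.8 °C

No heat crosses the boundary, so H_out = H_in.
Σ ṁᵢCp,ᵢTᵢ = 921×2.26×13.3 + 2230×2.26×-48.4 + 786×2.26×22.6 = -176100
Σ ṁᵢCp,ᵢ = 921×2.26 + 2230×2.26 + 786×2.26 = 8897.6
T_out = -176100 / 8897.6 = -19.791 °C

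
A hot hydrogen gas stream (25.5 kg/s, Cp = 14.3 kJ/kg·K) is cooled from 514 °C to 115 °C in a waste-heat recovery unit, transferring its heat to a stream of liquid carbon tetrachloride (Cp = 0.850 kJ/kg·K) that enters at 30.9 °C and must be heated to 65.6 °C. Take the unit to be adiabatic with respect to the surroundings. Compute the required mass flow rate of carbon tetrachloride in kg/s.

ṁ_c = 4930 kg/s

Heat released by hot stream: Q = 25.5 × 14.3 × (514 − 115) = 145500 kJ/s
Energy balance on cold side (adiabatic exchanger): Q = ṁ_c·Cp_c·(T_c,out − T_c,in)
ṁ_c = 145500 / [0.850 × (65.6 − 30.9)] = 4932.9 kg/s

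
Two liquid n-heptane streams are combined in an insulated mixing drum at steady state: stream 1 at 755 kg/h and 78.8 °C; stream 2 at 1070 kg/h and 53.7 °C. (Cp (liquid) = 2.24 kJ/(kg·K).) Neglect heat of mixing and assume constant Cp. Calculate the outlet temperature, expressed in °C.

No heat crosses the boundary, so H_out = H_in.
Σ ṁᵢCp,ᵢTᵢ = 755×2.24×78.8 + 1070×2.24×53.7 = 261970
Σ ṁᵢCp,ᵢ = 755×2.24 + 1070×2.24 = 4088
T_out = 261970 / 4088 = 64.084 °C

T_out = 64.1 °C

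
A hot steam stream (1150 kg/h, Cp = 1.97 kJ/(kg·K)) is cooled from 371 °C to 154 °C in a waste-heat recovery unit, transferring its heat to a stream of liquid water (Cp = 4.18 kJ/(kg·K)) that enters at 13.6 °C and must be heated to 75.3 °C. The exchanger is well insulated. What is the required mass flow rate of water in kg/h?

Heat released by hot stream: Q = 1150 × 1.97 × (371 − 154) = 491610 kJ/h
Energy balance on cold side (adiabatic exchanger): Q = ṁ_c·Cp_c·(T_c,out − T_c,in)
ṁ_c = 491610 / [4.18 × (75.3 − 13.6)] = 1906.2 kg/h

ṁ_c = 1910 kg/h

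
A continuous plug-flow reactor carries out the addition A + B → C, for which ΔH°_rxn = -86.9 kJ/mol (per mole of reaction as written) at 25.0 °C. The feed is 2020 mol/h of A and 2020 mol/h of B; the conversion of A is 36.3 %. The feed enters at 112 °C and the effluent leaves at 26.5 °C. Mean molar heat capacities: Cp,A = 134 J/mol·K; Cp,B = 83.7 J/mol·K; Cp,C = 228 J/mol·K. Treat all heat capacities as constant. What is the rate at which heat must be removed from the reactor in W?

Q_out = 28100 W

Extent of reaction ξ = 0.363 × 2020 = 733.26 mol/h
Reaction term: ξ·ΔH°_rxn = 733.26 × -86.9 = -63720 kJ/h
Sensible, feed 112→25 °C: -38259 kJ/h
Outlet flows (mol/h): A 1286.7, B 1286.7, C 733.26
Sensible, products 25→26.5 °C: 670.96 kJ/h
Q = ΔH = -101310 kJ/h = -28.141 kW
Heat removed = 28141 W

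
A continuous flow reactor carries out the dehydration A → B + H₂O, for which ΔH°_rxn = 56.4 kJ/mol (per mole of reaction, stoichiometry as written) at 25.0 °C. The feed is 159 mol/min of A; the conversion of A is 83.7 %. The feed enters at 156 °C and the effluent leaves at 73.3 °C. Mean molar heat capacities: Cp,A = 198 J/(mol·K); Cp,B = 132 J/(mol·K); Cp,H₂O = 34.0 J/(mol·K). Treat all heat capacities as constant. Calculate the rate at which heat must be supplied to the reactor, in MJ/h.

Q_in = 282 MJ/h

Extent of reaction ξ = 0.837 × 159 = 133.08 mol/min
Reaction term: ξ·ΔH°_rxn = 133.08 × 56.4 = 7505.9 kJ/min
Sensible, feed 156→25 °C: -4124.1 kJ/min
Outlet flows (mol/min): A 25.917, B 133.08, H₂O 133.08
Sensible, products 25→73.3 °C: 1314.9 kJ/min
Q = ΔH = 4696.6 kJ/min = 78.277 kW
Heat supplied = 281.8 MJ/h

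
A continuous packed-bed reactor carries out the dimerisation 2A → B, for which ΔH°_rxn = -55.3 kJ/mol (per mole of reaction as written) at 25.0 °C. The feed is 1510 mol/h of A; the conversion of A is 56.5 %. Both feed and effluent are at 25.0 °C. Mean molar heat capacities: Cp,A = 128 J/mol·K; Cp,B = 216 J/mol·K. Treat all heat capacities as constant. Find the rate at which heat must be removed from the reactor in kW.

Extent of reaction ξ = 0.565 × 1510 / 2 = 426.57 mol/h
Reaction term: ξ·ΔH°_rxn = 426.57 × -55.3 = -23590 kJ/h
Q = ΔH = -23590 kJ/h = -6.5527 kW
Heat removed = 6.5527 kW

Q_out = 6.55 kW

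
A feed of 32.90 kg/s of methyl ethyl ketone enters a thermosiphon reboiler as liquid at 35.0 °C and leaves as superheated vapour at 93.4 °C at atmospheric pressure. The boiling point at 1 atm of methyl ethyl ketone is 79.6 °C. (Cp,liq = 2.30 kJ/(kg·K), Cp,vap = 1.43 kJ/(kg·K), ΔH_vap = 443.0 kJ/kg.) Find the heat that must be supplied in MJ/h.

liquid 35.0→79.6 °C: 102.58 kJ/kg
vaporisation at 79.6 °C: 443 kJ/kg
vapour 79.6→93.4 °C: 19.734 kJ/kg
Δh = 102.58 + 443 + 19.734 = 565.31 kJ/kg
Q = ṁ·Δh = 32.90 kg/s × 565.31 kJ/kg = 18599 kJ/s
|Q| = 18599 kW = 66956 MJ/h

Q = 67000 MJ/h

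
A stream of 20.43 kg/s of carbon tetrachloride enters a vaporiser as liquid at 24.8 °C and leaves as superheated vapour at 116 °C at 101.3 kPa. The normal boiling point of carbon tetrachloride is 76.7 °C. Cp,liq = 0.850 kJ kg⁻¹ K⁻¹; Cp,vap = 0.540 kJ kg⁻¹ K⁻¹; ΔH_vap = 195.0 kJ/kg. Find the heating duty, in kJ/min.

Q = 319000 kJ/min

liquid 24.8→76.7 °C: 44.115 kJ/kg
vaporisation at 76.7 °C: 195 kJ/kg
vapour 76.7→116 °C: 21.222 kJ/kg
Δh = 44.115 + 195 + 21.222 = 260.34 kJ/kg
Q = ṁ·Δh = 20.43 kg/s × 260.34 kJ/kg = 5318.7 kJ/s
|Q| = 5318.7 kW = 319120 kJ/min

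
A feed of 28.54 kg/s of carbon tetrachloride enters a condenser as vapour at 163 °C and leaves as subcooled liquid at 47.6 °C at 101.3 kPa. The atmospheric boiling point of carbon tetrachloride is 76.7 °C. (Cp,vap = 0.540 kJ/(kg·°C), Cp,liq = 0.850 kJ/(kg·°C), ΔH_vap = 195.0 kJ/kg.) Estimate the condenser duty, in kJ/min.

Q_c = 456000 kJ/min

vapour 163→76.7 °C: -46.602 kJ/kg
condensation at 76.7 °C: -195 kJ/kg
liquid 76.7→47.6 °C: -24.735 kJ/kg
Δh = -46.602 + -195 + -24.735 = -266.34 kJ/kg
Q = ṁ·Δh = 28.54 kg/s × -266.34 kJ/kg = -7601.3 kJ/s
|Q| = 7601.3 kW = 456080 kJ/min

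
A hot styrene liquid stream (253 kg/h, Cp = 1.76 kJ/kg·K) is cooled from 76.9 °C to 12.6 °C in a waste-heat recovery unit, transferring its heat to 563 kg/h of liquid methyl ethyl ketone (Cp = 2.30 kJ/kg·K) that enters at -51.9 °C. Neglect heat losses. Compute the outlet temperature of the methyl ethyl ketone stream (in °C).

Heat released by hot stream: Q = 253 × 1.76 × (76.9 − 12.6) = 28632 kJ/h
Energy balance on cold side (adiabatic exchanger): Q = ṁ_c·Cp_c·(T_c,out − T_c,in)
T_c,out = -51.9 + 28632/(563 × 2.30) = -29.789 °C

T_c,out = -29.8 °C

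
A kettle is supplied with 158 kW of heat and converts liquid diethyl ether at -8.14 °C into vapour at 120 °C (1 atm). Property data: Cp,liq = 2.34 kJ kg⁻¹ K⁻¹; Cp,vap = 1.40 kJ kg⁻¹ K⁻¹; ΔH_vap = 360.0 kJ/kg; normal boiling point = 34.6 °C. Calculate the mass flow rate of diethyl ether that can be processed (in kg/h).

Δh = 2.34×(34.6−-8.14) + 360.0 + 1.40×(120−34.6) = 579.57 kJ/kg
Q = 158 kW = 158 kJ/s = 568800 kJ/h
ṁ = Q/Δh = 568800 / 579.57 = 981.41 kg/h

ṁ = 981 kg/h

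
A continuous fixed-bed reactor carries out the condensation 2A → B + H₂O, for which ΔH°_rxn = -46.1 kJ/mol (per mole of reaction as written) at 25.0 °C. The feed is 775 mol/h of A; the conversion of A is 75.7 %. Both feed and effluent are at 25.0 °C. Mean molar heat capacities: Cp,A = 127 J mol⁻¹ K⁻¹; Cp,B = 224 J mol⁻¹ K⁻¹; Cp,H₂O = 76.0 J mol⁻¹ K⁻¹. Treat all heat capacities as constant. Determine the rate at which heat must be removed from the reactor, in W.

Extent of reaction ξ = 0.757 × 775 / 2 = 293.34 mol/h
Reaction term: ξ·ΔH°_rxn = 293.34 × -46.1 = -13523 kJ/h
Q = ΔH = -13523 kJ/h = -3.7563 kW
Heat removed = 3756.3 W

Q_out = 3760 W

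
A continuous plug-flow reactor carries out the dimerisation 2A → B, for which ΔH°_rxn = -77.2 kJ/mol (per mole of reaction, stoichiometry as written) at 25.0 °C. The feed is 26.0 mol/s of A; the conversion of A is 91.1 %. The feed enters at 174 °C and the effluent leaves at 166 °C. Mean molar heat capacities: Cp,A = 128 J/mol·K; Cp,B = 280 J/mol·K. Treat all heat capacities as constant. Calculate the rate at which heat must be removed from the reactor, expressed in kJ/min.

Extent of reaction ξ = 0.911 × 26.0 / 2 = 11.843 mol/s
Reaction term: ξ·ΔH°_rxn = 11.843 × -77.2 = -914.28 kJ/s
Sensible, feed 174→25 °C: -495.87 kJ/s
Outlet flows (mol/s): A 2.314, B 11.843
Sensible, products 25→166 °C: 509.32 kJ/s
Q = ΔH = -900.83 kJ/s = -900.83 kW
Heat removed = 54050 kJ/min

Q_out = 54000 kJ/min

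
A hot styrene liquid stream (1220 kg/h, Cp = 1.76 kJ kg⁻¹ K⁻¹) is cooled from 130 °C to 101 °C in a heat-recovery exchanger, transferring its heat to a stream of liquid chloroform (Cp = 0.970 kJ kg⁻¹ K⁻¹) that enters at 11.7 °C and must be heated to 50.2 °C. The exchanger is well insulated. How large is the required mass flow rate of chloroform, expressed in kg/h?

Heat released by hot stream: Q = 1220 × 1.76 × (130 − 101) = 62269 kJ/h
Energy balance on cold side (adiabatic exchanger): Q = ṁ_c·Cp_c·(T_c,out − T_c,in)
ṁ_c = 62269 / [0.970 × (50.2 − 11.7)] = 1667.4 kg/h

ṁ_c = 1670 kg/h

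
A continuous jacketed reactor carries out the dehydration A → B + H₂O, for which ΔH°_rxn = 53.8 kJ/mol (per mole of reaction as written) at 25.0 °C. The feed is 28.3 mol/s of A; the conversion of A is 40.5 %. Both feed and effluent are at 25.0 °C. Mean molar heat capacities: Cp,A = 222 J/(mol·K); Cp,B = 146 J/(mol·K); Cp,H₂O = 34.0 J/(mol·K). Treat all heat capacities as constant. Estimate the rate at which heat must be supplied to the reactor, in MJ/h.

Extent of reaction ξ = 0.405 × 28.3 = 11.462 mol/s
Reaction term: ξ·ΔH°_rxn = 11.462 × 53.8 = 616.63 kJ/s
Q = ΔH = 616.63 kJ/s = 616.63 kW
Heat supplied = 2219.9 MJ/h

Q_in = 2220 MJ/h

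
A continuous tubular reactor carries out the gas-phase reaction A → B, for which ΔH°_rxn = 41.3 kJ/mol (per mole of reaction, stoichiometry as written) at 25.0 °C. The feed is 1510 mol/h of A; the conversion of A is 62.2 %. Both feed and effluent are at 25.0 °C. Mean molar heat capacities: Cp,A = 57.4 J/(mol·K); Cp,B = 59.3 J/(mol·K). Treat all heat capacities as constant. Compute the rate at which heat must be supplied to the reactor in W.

Extent of reaction ξ = 0.622 × 1510 = 939.22 mol/h
Reaction term: ξ·ΔH°_rxn = 939.22 × 41.3 = 38790 kJ/h
Q = ΔH = 38790 kJ/h = 10.775 kW
Heat supplied = 10775 W

Q_in = 10800 W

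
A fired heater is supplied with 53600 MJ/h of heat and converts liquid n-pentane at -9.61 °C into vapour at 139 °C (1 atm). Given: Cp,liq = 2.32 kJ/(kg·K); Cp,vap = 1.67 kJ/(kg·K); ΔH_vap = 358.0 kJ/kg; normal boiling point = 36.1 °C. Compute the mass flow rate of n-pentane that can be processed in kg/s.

Δh = 2.32×(36.1−-9.61) + 358.0 + 1.67×(139−36.1) = 635.89 kJ/kg
Q = 53600 MJ/h = 14889 kJ/s = 14889 kJ/s
ṁ = Q/Δh = 14889 / 635.89 = 23.414 kg/s

ṁ = 23.4 kg/s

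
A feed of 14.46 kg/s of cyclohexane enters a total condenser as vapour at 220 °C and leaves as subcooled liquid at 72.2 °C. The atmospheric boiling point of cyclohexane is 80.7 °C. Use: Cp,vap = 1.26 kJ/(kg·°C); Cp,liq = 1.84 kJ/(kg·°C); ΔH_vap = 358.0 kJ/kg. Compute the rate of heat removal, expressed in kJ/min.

Q_c = 476000 kJ/min

vapour 220→80.7 °C: -175.52 kJ/kg
condensation at 80.7 °C: -358 kJ/kg
liquid 80.7→72.2 °C: -15.64 kJ/kg
Δh = -175.52 + -358 + -15.64 = -549.16 kJ/kg
Q = ṁ·Δh = 14.46 kg/s × -549.16 kJ/kg = -7940.8 kJ/s
|Q| = 7940.8 kW = 476450 kJ/min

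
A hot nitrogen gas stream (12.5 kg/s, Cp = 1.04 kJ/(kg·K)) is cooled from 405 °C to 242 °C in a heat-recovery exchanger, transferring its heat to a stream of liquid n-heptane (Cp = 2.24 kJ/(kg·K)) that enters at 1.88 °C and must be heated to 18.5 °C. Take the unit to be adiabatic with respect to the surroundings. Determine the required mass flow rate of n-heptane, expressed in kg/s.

ṁ_c = 56.9 kg/s

Heat released by hot stream: Q = 12.5 × 1.04 × (405 − 242) = 2119 kJ/s
Energy balance on cold side (adiabatic exchanger): Q = ṁ_c·Cp_c·(T_c,out − T_c,in)
ṁ_c = 2119 / [2.24 × (18.5 − 1.88)] = 56.918 kg/s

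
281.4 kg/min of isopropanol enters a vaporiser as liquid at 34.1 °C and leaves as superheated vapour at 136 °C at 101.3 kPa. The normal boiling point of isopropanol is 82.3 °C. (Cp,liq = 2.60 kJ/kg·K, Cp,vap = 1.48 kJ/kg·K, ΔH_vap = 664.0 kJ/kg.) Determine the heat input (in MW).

liquid 34.1→82.3 °C: 125.32 kJ/kg
vaporisation at 82.3 °C: 664 kJ/kg
vapour 82.3→136 °C: 79.476 kJ/kg
Δh = 125.32 + 664 + 79.476 = 868.8 kJ/kg
Q = ṁ·Δh = 281.4 kg/min × 868.8 kJ/kg = 244480 kJ/min
|Q| = 4074.7 kW = 4.0747 MW

Q = 4.07 MW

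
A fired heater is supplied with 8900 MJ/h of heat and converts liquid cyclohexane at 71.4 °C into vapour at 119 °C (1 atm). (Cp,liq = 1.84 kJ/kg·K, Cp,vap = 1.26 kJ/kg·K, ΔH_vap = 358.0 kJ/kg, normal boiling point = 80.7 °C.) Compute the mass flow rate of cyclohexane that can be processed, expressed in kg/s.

Δh = 1.84×(80.7−71.4) + 358.0 + 1.26×(119−80.7) = 423.37 kJ/kg
Q = 8900 MJ/h = 2472.2 kJ/s = 2472.2 kJ/s
ṁ = Q/Δh = 2472.2 / 423.37 = 5.8394 kg/s

ṁ = 5.84 kg/s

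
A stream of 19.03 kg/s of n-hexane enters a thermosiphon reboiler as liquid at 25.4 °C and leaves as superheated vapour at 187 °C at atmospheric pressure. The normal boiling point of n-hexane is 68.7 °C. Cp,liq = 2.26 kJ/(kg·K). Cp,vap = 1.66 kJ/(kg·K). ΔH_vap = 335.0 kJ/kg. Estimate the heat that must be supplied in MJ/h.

liquid 25.4→68.7 °C: 97.858 kJ/kg
vaporisation at 68.7 °C: 335 kJ/kg
vapour 68.7→187 °C: 196.38 kJ/kg
Δh = 97.858 + 335 + 196.38 = 629.24 kJ/kg
Q = ṁ·Δh = 19.03 kg/s × 629.24 kJ/kg = 11974 kJ/s
|Q| = 11974 kW = 43108 MJ/h

Q = 43100 MJ/h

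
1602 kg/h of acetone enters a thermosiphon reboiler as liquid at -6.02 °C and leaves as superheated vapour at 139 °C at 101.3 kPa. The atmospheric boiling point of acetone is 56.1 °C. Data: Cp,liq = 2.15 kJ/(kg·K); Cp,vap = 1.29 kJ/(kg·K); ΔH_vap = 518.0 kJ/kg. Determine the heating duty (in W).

liquid -6.02→56.1 °C: 133.56 kJ/kg
vaporisation at 56.1 °C: 518 kJ/kg
vapour 56.1→139 °C: 106.94 kJ/kg
Δh = 133.56 + 518 + 106.94 = 758.5 kJ/kg
Q = ṁ·Δh = 1602 kg/h × 758.5 kJ/kg = 1.2151e+06 kJ/h
|Q| = 337.53 kW = 337530 W

Q = 338000 W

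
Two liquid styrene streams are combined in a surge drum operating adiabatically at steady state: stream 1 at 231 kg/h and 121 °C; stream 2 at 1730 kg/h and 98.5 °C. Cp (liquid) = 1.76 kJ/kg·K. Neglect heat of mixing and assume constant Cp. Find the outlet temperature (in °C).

Energy balance with Q = 0: Σ ṁᵢCp,ᵢ(T_out − Tᵢ) = 0
T_out = Σ ṁᵢCp,ᵢTᵢ / Σ ṁᵢCp,ᵢ
      = 349110 / 3451.4 = 101.15 °C

T_out = 101 °C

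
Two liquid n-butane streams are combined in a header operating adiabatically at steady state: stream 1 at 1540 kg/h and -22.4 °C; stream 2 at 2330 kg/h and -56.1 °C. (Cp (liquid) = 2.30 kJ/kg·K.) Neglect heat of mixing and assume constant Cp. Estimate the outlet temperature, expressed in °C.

T_out = -42.7 °C

No heat crosses the boundary, so H_out = H_in.
T_out = Σ ṁᵢCp,ᵢTᵢ / Σ ṁᵢCp,ᵢ
      = -379980 / 8901 = -42.69 °C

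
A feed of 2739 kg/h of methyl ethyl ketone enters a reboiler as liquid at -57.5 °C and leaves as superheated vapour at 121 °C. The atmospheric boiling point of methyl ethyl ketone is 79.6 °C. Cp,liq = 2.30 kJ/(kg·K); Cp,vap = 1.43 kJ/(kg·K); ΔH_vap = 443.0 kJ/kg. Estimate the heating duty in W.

Q = 622000 W

liquid -57.5→79.6 °C: 315.33 kJ/kg
vaporisation at 79.6 °C: 443 kJ/kg
vapour 79.6→121 °C: 59.202 kJ/kg
Δh = 315.33 + 443 + 59.202 = 817.53 kJ/kg
Q = ṁ·Δh = 2739 kg/h × 817.53 kJ/kg = 2.2392e+06 kJ/h
|Q| = 622.01 kW = 622010 W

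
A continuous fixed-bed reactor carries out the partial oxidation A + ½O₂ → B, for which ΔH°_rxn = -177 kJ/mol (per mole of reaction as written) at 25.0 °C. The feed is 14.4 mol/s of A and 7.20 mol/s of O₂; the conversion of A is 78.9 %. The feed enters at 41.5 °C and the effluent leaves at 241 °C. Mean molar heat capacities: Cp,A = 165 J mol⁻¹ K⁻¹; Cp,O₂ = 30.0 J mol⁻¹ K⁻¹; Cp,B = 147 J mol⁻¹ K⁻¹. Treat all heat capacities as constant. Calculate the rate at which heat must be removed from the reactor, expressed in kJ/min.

Q_out = 94500 kJ/min

Extent of reaction ξ = 0.789 × 14.4 = 11.362 mol/s
Reaction term: ξ·ΔH°_rxn = 11.362 × -177 = -2011 kJ/s
Sensible, feed 41.5→25 °C: -42.768 kJ/s
Outlet flows (mol/s): A 3.0384, O₂ 1.5192, B 11.362
Sensible, products 25→241 °C: 478.89 kJ/s
Q = ΔH = -1574.9 kJ/s = -1574.9 kW
Heat removed = 94493 kJ/min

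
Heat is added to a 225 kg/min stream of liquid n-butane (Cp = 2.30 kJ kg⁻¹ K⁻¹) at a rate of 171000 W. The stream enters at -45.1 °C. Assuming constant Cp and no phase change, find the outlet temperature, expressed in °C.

Q = 171000 W = 10260 kJ/min
ΔT = Q/(ṁ·Cp) = 10260/(225×2.30) = 19.826 K
T_out = -45.1 + 19.826 = -25.274 °C

T_out = -25.3 °C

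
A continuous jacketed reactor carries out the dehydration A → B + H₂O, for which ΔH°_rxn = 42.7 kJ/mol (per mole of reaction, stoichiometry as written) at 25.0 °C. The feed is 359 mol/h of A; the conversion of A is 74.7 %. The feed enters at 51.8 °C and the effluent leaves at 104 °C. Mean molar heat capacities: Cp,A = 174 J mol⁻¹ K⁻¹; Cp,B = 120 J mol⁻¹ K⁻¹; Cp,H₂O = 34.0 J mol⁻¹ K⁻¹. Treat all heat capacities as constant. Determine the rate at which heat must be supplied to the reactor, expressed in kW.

Q_in = 3.97 kW

Extent of reaction ξ = 0.747 × 359 = 268.17 mol/h
Reaction term: ξ·ΔH°_rxn = 268.17 × 42.7 = 11451 kJ/h
Sensible, feed 51.8→25 °C: -1674.1 kJ/h
Outlet flows (mol/h): A 90.827, B 268.17, H₂O 268.17
Sensible, products 25→104 °C: 4511.1 kJ/h
Q = ΔH = 14288 kJ/h = 3.9689 kW
Heat supplied = 3.9689 kW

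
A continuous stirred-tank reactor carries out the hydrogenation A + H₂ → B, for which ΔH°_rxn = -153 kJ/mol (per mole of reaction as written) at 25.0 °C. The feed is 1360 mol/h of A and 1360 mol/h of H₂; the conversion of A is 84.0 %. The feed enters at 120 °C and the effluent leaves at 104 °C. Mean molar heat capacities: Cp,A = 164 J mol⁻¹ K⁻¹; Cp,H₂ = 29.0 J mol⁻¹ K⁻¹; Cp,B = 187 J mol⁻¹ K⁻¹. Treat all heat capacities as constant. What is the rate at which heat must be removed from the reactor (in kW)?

Extent of reaction ξ = 0.840 × 1360 = 1142.4 mol/h
Reaction term: ξ·ΔH°_rxn = 1142.4 × -153 = -174790 kJ/h
Sensible, feed 120→25 °C: -24936 kJ/h
Outlet flows (mol/h): A 217.6, H₂ 217.6, B 1142.4
Sensible, products 25→104 °C: 20194 kJ/h
Q = ΔH = -179530 kJ/h = -49.869 kW
Heat removed = 49.869 kW

Q_out = 49.9 kW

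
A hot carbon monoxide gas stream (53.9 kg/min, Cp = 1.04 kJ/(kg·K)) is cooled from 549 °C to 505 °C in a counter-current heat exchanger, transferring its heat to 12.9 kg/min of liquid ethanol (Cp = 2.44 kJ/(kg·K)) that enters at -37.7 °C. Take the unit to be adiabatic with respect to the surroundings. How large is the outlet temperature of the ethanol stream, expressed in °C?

T_c,out = 40.7 °C

Heat released by hot stream: Q = 53.9 × 1.04 × (549 − 505) = 2466.5 kJ/min
Energy balance on cold side (adiabatic exchanger): Q = ṁ_c·Cp_c·(T_c,out − T_c,in)
T_c,out = -37.7 + 2466.5/(12.9 × 2.44) = 40.66 °C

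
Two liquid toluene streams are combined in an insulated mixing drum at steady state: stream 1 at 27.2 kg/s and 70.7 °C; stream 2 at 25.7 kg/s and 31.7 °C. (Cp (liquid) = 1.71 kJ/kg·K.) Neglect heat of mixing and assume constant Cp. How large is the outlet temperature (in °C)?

Energy balance with Q = 0: Σ ṁᵢCp,ᵢ(T_out − Tᵢ) = 0
T_out = Σ ṁᵢCp,ᵢTᵢ / Σ ṁᵢCp,ᵢ
      = 4681.5 / 90.459 = 51.753 °C

T_out = 51.8 °C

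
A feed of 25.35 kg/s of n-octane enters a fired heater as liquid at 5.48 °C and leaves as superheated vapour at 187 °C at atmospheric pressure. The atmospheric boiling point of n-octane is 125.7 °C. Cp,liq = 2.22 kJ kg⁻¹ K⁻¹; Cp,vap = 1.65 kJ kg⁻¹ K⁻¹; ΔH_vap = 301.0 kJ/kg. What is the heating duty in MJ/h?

Q = 61100 MJ/h

liquid 5.48→125.7 °C: 266.89 kJ/kg
vaporisation at 125.7 °C: 301 kJ/kg
vapour 125.7→187 °C: 101.14 kJ/kg
Δh = 266.89 + 301 + 101.14 = 669.03 kJ/kg
Q = ṁ·Δh = 25.35 kg/s × 669.03 kJ/kg = 16960 kJ/s
|Q| = 16960 kW = 61056 MJ/h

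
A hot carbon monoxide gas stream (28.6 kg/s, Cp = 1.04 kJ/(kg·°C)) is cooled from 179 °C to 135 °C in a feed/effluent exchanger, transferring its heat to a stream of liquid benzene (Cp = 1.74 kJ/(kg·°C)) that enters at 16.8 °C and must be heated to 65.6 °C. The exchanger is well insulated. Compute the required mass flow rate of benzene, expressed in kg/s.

Heat released by hot stream: Q = 28.6 × 1.04 × (179 − 135) = 1308.7 kJ/s
Energy balance on cold side (adiabatic exchanger): Q = ṁ_c·Cp_c·(T_c,out − T_c,in)
ṁ_c = 1308.7 / [1.74 × (65.6 − 16.8)] = 15.413 kg/s

ṁ_c = 15.4 kg/s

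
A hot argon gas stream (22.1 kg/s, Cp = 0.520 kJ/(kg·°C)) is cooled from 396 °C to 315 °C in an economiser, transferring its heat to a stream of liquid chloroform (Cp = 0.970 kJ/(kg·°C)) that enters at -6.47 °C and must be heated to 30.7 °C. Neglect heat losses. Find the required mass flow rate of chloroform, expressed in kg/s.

ṁ_c = 25.8 kg/s

Heat released by hot stream: Q = 22.1 × 0.520 × (396 − 315) = 930.85 kJ/s
Energy balance on cold side (adiabatic exchanger): Q = ṁ_c·Cp_c·(T_c,out − T_c,in)
ṁ_c = 930.85 / [0.970 × (30.7 − -6.47)] = 25.818 kg/s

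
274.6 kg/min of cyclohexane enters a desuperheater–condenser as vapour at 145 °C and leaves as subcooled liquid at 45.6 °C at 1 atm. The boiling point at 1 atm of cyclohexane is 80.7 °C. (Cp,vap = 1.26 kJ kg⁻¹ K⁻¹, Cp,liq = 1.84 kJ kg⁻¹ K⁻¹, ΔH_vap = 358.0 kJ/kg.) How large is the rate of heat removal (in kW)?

vapour 145→80.7 °C: -81.018 kJ/kg
condensation at 80.7 °C: -358 kJ/kg
liquid 80.7→45.6 °C: -64.584 kJ/kg
Δh = -81.018 + -358 + -64.584 = -503.6 kJ/kg
Q = ṁ·Δh = 274.6 kg/min × -503.6 kJ/kg = -138290 kJ/min
|Q| = 2304.8 kW

Q_c = 2300 kW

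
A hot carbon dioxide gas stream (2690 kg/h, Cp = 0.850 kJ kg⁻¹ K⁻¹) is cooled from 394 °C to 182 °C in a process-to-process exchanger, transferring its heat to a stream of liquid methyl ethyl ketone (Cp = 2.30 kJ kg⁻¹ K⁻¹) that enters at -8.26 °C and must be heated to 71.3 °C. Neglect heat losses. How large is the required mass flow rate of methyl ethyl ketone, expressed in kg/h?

Heat released by hot stream: Q = 2690 × 0.850 × (394 − 182) = 484740 kJ/h
Energy balance on cold side (adiabatic exchanger): Q = ṁ_c·Cp_c·(T_c,out − T_c,in)
ṁ_c = 484740 / [2.30 × (71.3 − -8.26)] = 2649 kg/h

ṁ_c = 2650 kg/h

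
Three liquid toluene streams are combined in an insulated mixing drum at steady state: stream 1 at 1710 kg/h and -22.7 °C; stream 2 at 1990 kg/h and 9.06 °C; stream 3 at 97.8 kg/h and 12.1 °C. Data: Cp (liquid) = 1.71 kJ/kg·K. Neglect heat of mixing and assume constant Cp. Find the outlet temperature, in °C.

Adiabatic, steady state ⇒ Σ ṁᵢCp,ᵢ(T_out − Tᵢ) = 0
Σ ṁᵢCp,ᵢTᵢ = 1710×1.71×-22.7 + 1990×1.71×9.06 + 97.8×1.71×12.1 = -33523
Σ ṁᵢCp,ᵢ = 1710×1.71 + 1990×1.71 + 97.8×1.71 = 6494.2
T_out = -33523 / 6494.2 = -5.162 °C

T_out = -5.16 °C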